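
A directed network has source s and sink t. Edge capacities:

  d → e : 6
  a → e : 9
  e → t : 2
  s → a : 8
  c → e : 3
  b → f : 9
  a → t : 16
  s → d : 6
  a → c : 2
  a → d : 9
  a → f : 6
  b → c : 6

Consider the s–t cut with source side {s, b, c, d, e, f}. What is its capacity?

Edges leaving {s, b, c, d, e, f}: s→a (8), e→t (2).
Cut capacity = 8 + 2 = 10.

10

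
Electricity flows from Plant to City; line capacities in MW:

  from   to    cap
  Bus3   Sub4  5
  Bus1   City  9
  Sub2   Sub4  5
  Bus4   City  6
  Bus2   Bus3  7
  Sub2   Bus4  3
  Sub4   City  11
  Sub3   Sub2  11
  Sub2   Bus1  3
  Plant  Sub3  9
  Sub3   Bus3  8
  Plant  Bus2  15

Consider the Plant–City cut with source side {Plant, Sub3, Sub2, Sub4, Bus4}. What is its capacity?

Edges leaving {Plant, Sub3, Sub2, Sub4, Bus4}: Plant→Bus2 (15), Sub3→Bus3 (8), Sub2→Bus1 (3), Sub4→City (11), Bus4→City (6).
Cut capacity = 15 + 8 + 3 + 11 + 6 = 43.

43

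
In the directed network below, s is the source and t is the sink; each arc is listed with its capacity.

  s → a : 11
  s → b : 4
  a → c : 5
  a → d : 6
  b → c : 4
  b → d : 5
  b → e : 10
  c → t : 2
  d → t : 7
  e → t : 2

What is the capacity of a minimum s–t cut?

11

Augment s→a→c→t: bottleneck 2, flow now 2.
Augment s→a→d→t: bottleneck 6, flow now 8.
Augment s→b→d→t: bottleneck 1, flow now 9.
Augment s→b→e→t: bottleneck 2, flow now 11.
No augmenting path remains; maximum flow = 11.
By max-flow min-cut, the minimum cut capacity equals the max flow.
In the residual graph, reachable from s: {s, a, b, c, d, e}.
Min-cut edges: c→t (2), d→t (7), e→t (2); capacity 2 + 7 + 2 = 11.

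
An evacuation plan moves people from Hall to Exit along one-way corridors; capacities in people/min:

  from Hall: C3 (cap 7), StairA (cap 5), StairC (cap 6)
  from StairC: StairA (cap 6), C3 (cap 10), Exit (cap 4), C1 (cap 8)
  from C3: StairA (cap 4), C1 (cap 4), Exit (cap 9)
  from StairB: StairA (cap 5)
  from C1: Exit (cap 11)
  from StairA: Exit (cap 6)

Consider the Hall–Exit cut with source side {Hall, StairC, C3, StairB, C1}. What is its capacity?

Edges leaving {Hall, StairC, C3, StairB, C1}: Hall→StairA (5), StairC→StairA (6), StairC→Exit (4), C3→StairA (4), C3→Exit (9), StairB→StairA (5), C1→Exit (11).
Cut capacity = 5 + 6 + 4 + 4 + 9 + 5 + 11 = 44.

44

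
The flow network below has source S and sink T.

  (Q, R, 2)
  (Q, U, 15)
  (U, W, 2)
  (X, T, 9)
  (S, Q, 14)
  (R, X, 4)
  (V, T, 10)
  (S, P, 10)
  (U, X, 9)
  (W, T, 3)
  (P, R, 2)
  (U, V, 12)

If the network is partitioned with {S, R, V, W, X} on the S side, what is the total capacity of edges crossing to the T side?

Edges leaving {S, R, V, W, X}: S→P (10), S→Q (14), V→T (10), W→T (3), X→T (9).
Cut capacity = 10 + 14 + 10 + 3 + 9 = 46.

46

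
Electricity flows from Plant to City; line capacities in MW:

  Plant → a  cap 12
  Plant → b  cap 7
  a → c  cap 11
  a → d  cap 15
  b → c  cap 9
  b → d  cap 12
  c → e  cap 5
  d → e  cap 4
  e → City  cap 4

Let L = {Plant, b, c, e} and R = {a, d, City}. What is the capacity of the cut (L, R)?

28

Edges leaving {Plant, b, c, e}: Plant→a (12), b→d (12), e→City (4).
Cut capacity = 12 + 12 + 4 = 28.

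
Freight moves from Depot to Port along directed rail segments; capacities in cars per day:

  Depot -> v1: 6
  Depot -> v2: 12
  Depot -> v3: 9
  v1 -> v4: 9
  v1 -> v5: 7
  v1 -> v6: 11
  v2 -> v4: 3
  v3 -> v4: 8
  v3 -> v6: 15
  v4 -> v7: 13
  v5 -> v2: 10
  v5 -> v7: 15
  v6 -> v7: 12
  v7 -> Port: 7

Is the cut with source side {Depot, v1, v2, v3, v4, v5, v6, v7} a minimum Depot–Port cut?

Yes — it is a minimum cut (capacity 7).

Given cut capacity: 7 = 7.
Augment Depot→v1→v4→v7→Port: bottleneck 6, flow now 6.
Augment Depot→v2→v4→v7→Port: bottleneck 1, flow now 7.
No augmenting path remains; maximum flow = 7.
Cut capacity 7 equals the max flow, so it is a minimum cut.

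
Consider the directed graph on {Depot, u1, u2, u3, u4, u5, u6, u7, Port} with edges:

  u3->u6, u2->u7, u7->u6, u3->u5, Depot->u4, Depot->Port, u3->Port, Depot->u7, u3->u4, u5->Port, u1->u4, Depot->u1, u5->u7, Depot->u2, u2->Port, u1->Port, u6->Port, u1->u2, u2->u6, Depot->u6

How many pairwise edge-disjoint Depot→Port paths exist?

Assign every edge capacity 1; by Menger, the answer equals the max flow.
Path Depot→Port (+1); total 1.
Path Depot→u1→Port (+1); total 2.
Path Depot→u2→Port (+1); total 3.
Path Depot→u6→Port (+1); total 4.
No residual Depot→Port path; max flow = 4.
Certifying cut of size 4: {Depot→Port, Depot→u1, Depot→u2, u6→Port}.

4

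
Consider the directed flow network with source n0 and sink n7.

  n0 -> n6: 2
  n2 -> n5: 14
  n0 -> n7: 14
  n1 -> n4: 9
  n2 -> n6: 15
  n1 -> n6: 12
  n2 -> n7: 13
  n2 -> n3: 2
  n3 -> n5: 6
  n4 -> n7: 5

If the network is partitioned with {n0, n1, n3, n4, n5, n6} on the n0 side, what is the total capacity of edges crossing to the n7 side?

19

Edges leaving {n0, n1, n3, n4, n5, n6}: n0→n7 (14), n4→n7 (5).
Cut capacity = 14 + 5 = 19.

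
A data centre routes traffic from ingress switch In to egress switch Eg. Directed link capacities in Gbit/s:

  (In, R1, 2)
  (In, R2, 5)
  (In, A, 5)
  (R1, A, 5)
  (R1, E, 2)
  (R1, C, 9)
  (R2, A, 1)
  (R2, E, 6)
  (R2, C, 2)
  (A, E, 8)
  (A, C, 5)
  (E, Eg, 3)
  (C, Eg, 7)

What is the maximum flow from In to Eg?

Augment In→R1→E→Eg: bottleneck 2, flow now 2.
Augment In→R2→E→Eg: bottleneck 1, flow now 3.
Augment In→R2→C→Eg: bottleneck 2, flow now 5.
Augment In→A→C→Eg: bottleneck 5, flow now 10.
No augmenting path remains; maximum flow = 10.
In the residual graph, reachable from In: {In, R1, R2, A, E, C}.
Min-cut edges: E→Eg (3), C→Eg (7); capacity 3 + 7 = 10.
This cut is saturated, so no flow can exceed 10.

10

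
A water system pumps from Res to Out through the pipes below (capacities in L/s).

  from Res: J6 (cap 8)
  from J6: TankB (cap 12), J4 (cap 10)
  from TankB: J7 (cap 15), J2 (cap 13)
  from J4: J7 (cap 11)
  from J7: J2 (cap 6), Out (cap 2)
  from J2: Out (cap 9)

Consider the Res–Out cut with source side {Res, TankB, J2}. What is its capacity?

Edges leaving {Res, TankB, J2}: Res→J6 (8), TankB→J7 (15), J2→Out (9).
Cut capacity = 8 + 15 + 9 = 32.

32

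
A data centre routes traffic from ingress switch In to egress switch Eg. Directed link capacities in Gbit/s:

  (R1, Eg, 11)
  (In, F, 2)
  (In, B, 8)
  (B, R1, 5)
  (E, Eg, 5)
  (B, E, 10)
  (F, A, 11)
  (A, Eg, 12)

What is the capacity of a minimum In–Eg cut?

Augment In→B→E→Eg: bottleneck 5, flow now 5.
Augment In→B→R1→Eg: bottleneck 3, flow now 8.
Augment In→F→A→Eg: bottleneck 2, flow now 10.
No augmenting path remains; maximum flow = 10.
By max-flow min-cut, the minimum cut capacity equals the max flow.
In the residual graph, reachable from In: {In}.
Min-cut edges: In→B (8), In→F (2); capacity 8 + 2 = 10.

10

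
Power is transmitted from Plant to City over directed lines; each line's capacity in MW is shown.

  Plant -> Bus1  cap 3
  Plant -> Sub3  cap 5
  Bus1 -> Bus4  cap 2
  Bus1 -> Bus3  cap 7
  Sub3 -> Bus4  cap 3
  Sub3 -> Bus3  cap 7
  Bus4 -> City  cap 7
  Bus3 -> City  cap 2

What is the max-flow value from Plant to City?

7

Augment Plant→Bus1→Bus4→City: bottleneck 2, flow now 2.
Augment Plant→Bus1→Bus3→City: bottleneck 1, flow now 3.
Augment Plant→Sub3→Bus4→City: bottleneck 3, flow now 6.
Augment Plant→Sub3→Bus3→City: bottleneck 1, flow now 7.
No augmenting path remains; maximum flow = 7.
In the residual graph, reachable from Plant: {Plant, Bus1, Sub3, Bus3}.
Min-cut edges: Bus1→Bus4 (2), Sub3→Bus4 (3), Bus3→City (2); capacity 2 + 3 + 2 = 7.
This cut is saturated, so no flow can exceed 7.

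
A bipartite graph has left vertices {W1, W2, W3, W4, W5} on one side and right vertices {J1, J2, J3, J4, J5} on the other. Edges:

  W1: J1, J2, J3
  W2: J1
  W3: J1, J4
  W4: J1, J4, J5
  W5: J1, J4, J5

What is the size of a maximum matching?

4

Unit-capacity flow: source→left, listed edges, right→sink; max matching = max flow.
Augmenting path W1→J1 (+1); matched 1.
Augmenting path W3→J4 (+1); matched 2.
Augmenting path W4→J5 (+1); matched 3.
Augmenting path W2→J1→W1→J2 (+1); matched 4.
No augmenting path remains; maximum matching = 4.
König certificate: {W1, J1, J4, J5} is a vertex cover of size 4 (every listed pair touches it), so no matching can be larger.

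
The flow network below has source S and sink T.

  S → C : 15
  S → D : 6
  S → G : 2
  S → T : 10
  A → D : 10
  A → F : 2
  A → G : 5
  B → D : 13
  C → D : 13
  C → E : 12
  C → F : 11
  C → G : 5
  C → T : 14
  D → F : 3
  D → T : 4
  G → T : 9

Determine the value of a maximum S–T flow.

31

Augment S→T: bottleneck 10, flow now 10.
Augment S→C→T: bottleneck 14, flow now 24.
Augment S→D→T: bottleneck 4, flow now 28.
Augment S→G→T: bottleneck 2, flow now 30.
Augment S→C→G→T: bottleneck 1, flow now 31.
No augmenting path remains; maximum flow = 31.
In the residual graph, reachable from S: {S, D, F}.
Min-cut edges: S→C (15), S→G (2), S→T (10), D→T (4); capacity 15 + 2 + 10 + 4 = 31.
This cut is saturated, so no flow can exceed 31.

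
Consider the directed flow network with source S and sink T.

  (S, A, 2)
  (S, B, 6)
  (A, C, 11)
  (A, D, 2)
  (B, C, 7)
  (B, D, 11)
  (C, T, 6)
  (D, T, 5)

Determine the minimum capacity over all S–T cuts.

Augment S→A→C→T: bottleneck 2, flow now 2.
Augment S→B→C→T: bottleneck 4, flow now 6.
Augment S→B→D→T: bottleneck 2, flow now 8.
No augmenting path remains; maximum flow = 8.
By max-flow min-cut, the minimum cut capacity equals the max flow.
In the residual graph, reachable from S: {S}.
Min-cut edges: S→A (2), S→B (6); capacity 2 + 6 = 8.

8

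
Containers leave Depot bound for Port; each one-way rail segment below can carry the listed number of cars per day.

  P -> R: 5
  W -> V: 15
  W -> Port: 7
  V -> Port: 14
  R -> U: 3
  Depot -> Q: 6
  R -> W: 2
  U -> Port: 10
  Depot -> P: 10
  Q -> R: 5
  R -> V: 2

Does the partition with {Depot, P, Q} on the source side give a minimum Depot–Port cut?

No — its capacity is 10, but the minimum cut has capacity 7.

Given cut capacity: 5 + 5 = 10.
Augment Depot→P→R→U→Port: bottleneck 3, flow now 3.
Augment Depot→P→R→V→Port: bottleneck 2, flow now 5.
Augment Depot→Q→R→W→Port: bottleneck 2, flow now 7.
No augmenting path remains; maximum flow = 7.
In the residual graph, reachable from Depot: {Depot, P, Q, R}.
Min-cut edges: R→U (3), R→V (2), R→W (2); capacity 3 + 2 + 2 = 7.
Cut capacity 10 exceeds the max flow 7, so it is not minimum.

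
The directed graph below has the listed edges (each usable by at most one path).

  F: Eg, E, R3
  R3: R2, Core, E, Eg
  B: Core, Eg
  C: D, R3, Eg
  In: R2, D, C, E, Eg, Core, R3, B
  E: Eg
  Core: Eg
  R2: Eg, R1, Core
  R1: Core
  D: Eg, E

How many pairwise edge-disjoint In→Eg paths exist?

8

Assign every edge capacity 1; by Menger, the answer equals the max flow.
Path In→Eg (+1); total 1.
Path In→D→Eg (+1); total 2.
Path In→R3→Eg (+1); total 3.
Path In→E→Eg (+1); total 4.
Path In→R2→Eg (+1); total 5.
Path In→B→Eg (+1); total 6.
Path In→C→Eg (+1); total 7.
Path In→Core→Eg (+1); total 8.
No residual In→Eg path; max flow = 8.
Certifying cut of size 8: {In→B, In→C, In→Core, In→D, In→E, In→Eg, In→R2, In→R3}.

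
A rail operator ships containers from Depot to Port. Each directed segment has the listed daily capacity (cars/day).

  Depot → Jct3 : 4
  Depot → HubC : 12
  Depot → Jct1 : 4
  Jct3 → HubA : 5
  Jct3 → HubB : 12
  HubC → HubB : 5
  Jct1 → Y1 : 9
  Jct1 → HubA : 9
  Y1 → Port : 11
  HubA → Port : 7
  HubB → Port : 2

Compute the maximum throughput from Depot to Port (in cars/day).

Augment Depot→Jct3→HubA→Port: bottleneck 4, flow now 4.
Augment Depot→HubC→HubB→Port: bottleneck 2, flow now 6.
Augment Depot→Jct1→Y1→Port: bottleneck 4, flow now 10.
No augmenting path remains; maximum flow = 10.
In the residual graph, reachable from Depot: {Depot, HubC, HubB}.
Min-cut edges: Depot→Jct3 (4), Depot→Jct1 (4), HubB→Port (2); capacity 4 + 4 + 2 = 10.
This cut is saturated, so no flow can exceed 10.

10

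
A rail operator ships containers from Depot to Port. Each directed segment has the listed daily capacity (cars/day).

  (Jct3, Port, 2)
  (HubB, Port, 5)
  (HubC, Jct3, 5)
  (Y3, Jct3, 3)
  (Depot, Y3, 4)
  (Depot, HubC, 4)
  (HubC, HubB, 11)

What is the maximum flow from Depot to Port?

6

Augment Depot→HubC→Jct3→Port: bottleneck 2, flow now 2.
Augment Depot→HubC→HubB→Port: bottleneck 2, flow now 4.
Augment Depot→Y3→Jct3→HubC→HubB→Port: bottleneck 2, flow now 6. (uses reverse residual edge)
No augmenting path remains; maximum flow = 6.
In the residual graph, reachable from Depot: {Depot, Y3, Jct3}.
Min-cut edges: Depot→HubC (4), Jct3→Port (2); capacity 4 + 2 = 6.
This cut is saturated, so no flow can exceed 6.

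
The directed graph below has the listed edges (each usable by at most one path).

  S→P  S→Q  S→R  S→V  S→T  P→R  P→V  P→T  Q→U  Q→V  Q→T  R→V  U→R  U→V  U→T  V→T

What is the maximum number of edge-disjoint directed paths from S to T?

Assign every edge capacity 1; by Menger, the answer equals the max flow.
Path S→T (+1); total 1.
Path S→P→T (+1); total 2.
Path S→Q→T (+1); total 3.
Path S→V→T (+1); total 4.
No residual S→T path; max flow = 4.
Certifying cut of size 4: {S→P, S→Q, S→T, V→T}.

4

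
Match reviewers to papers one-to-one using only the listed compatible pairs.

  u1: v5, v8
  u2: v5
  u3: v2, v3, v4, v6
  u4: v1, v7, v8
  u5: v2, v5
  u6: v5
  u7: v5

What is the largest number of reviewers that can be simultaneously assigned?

Unit-capacity flow: source→left, listed edges, right→sink; max matching = max flow.
Augmenting path u1→v5 (+1); matched 1.
Augmenting path u3→v2 (+1); matched 2.
Augmenting path u4→v1 (+1); matched 3.
Augmenting path u2→v5→u1→v8 (+1); matched 4.
Augmenting path u5→v2→u3→v3 (+1); matched 5.
No augmenting path remains; maximum matching = 5.
König certificate: {u1, u3, u4, u5, v5} is a vertex cover of size 5 (every listed pair touches it), so no matching can be larger.

5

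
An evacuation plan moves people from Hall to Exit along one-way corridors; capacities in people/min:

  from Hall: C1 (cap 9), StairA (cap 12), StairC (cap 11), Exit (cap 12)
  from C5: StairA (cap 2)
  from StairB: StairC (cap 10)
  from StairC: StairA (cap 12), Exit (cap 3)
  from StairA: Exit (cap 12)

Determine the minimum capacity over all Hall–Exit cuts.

27

Augment Hall→Exit: bottleneck 12, flow now 12.
Augment Hall→StairC→Exit: bottleneck 3, flow now 15.
Augment Hall→StairA→Exit: bottleneck 12, flow now 27.
No augmenting path remains; maximum flow = 27.
By max-flow min-cut, the minimum cut capacity equals the max flow.
In the residual graph, reachable from Hall: {Hall, C1, StairC, StairA}.
Min-cut edges: Hall→Exit (12), StairC→Exit (3), StairA→Exit (12); capacity 12 + 3 + 12 = 27.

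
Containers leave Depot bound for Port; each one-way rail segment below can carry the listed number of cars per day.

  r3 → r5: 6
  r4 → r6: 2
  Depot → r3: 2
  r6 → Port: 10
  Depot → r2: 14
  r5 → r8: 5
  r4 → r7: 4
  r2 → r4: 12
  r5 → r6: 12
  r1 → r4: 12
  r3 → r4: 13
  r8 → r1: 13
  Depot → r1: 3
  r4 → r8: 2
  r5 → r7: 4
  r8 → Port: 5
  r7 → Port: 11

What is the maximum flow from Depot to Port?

10

Augment Depot→r1→r4→r6→Port: bottleneck 2, flow now 2.
Augment Depot→r1→r4→r7→Port: bottleneck 1, flow now 3.
Augment Depot→r2→r4→r7→Port: bottleneck 3, flow now 6.
Augment Depot→r2→r4→r8→Port: bottleneck 2, flow now 8.
Augment Depot→r3→r5→r6→Port: bottleneck 2, flow now 10.
No augmenting path remains; maximum flow = 10.
In the residual graph, reachable from Depot: {Depot, r1, r2, r4}.
Min-cut edges: Depot→r3 (2), r4→r6 (2), r4→r7 (4), r4→r8 (2); capacity 2 + 2 + 4 + 2 = 10.
This cut is saturated, so no flow can exceed 10.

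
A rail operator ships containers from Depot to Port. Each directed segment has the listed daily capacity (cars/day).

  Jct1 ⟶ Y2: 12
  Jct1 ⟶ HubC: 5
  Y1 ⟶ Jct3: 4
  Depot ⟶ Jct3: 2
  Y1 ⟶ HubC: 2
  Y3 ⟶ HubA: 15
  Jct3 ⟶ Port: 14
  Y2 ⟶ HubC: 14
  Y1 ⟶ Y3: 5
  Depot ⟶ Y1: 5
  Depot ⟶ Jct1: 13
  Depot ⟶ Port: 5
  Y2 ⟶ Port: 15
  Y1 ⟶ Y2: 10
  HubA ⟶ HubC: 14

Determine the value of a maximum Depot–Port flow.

Augment Depot→Port: bottleneck 5, flow now 5.
Augment Depot→Jct3→Port: bottleneck 2, flow now 7.
Augment Depot→Jct1→Y2→Port: bottleneck 12, flow now 19.
Augment Depot→Y1→Jct3→Port: bottleneck 4, flow now 23.
Augment Depot→Y1→Y2→Port: bottleneck 1, flow now 24.
No augmenting path remains; maximum flow = 24.
In the residual graph, reachable from Depot: {Depot, Jct1, HubC}.
Min-cut edges: Depot→Y1 (5), Depot→Jct3 (2), Depot→Port (5), Jct1→Y2 (12); capacity 5 + 2 + 5 + 12 = 24.
This cut is saturated, so no flow can exceed 24.

24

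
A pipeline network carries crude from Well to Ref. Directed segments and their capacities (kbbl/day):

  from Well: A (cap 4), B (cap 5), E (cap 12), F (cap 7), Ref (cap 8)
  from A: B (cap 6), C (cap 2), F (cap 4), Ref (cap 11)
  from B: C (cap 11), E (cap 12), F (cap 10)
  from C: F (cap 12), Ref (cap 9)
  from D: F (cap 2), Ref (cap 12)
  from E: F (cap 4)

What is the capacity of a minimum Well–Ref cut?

Augment Well→Ref: bottleneck 8, flow now 8.
Augment Well→A→Ref: bottleneck 4, flow now 12.
Augment Well→B→C→Ref: bottleneck 5, flow now 17.
No augmenting path remains; maximum flow = 17.
By max-flow min-cut, the minimum cut capacity equals the max flow.
In the residual graph, reachable from Well: {Well, E, F}.
Min-cut edges: Well→A (4), Well→B (5), Well→Ref (8); capacity 4 + 5 + 8 = 17.

17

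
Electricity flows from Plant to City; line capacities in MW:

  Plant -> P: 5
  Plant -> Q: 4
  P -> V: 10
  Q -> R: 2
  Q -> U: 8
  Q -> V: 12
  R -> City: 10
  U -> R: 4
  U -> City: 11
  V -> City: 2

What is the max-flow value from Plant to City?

6

Augment Plant→P→V→City: bottleneck 2, flow now 2.
Augment Plant→Q→R→City: bottleneck 2, flow now 4.
Augment Plant→Q→U→City: bottleneck 2, flow now 6.
No augmenting path remains; maximum flow = 6.
In the residual graph, reachable from Plant: {Plant, P, V}.
Min-cut edges: Plant→Q (4), V→City (2); capacity 4 + 2 = 6.
This cut is saturated, so no flow can exceed 6.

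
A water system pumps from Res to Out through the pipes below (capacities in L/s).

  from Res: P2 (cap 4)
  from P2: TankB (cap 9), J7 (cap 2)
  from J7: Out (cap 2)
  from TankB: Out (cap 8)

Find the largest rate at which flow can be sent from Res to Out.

Augment Res→P2→J7→Out: bottleneck 2, flow now 2.
Augment Res→P2→TankB→Out: bottleneck 2, flow now 4.
No augmenting path remains; maximum flow = 4.
In the residual graph, reachable from Res: {Res}.
Min-cut edges: Res→P2 (4); capacity 4 = 4.
This cut is saturated, so no flow can exceed 4.

4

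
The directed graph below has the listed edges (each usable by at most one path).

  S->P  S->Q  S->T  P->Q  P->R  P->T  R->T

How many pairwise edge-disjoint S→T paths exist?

2

Assign every edge capacity 1; by Menger, the answer equals the max flow.
Path S→T (+1); total 1.
Path S→P→T (+1); total 2.
No residual S→T path; max flow = 2.
Certifying cut of size 2: {S→P, S→T}.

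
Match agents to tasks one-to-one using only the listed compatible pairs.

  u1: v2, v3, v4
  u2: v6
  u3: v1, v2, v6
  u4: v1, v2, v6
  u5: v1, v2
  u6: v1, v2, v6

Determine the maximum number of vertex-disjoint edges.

Unit-capacity flow: source→left, listed edges, right→sink; max matching = max flow.
Augmenting path u1→v2 (+1); matched 1.
Augmenting path u2→v6 (+1); matched 2.
Augmenting path u3→v1 (+1); matched 3.
Augmenting path u4→v2→u1→v3 (+1); matched 4.
No augmenting path remains; maximum matching = 4.
König certificate: {u1, v1, v2, v6} is a vertex cover of size 4 (every listed pair touches it), so no matching can be larger.

4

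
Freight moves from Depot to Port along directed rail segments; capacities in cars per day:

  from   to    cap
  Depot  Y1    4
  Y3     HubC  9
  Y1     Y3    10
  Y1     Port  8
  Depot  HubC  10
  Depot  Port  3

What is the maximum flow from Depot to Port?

7

Augment Depot→Port: bottleneck 3, flow now 3.
Augment Depot→Y1→Port: bottleneck 4, flow now 7.
No augmenting path remains; maximum flow = 7.
In the residual graph, reachable from Depot: {Depot, HubC}.
Min-cut edges: Depot→Y1 (4), Depot→Port (3); capacity 4 + 3 = 7.
This cut is saturated, so no flow can exceed 7.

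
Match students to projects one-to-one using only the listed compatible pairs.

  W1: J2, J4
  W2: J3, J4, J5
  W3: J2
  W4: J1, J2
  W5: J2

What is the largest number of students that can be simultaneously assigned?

4

Unit-capacity flow: source→left, listed edges, right→sink; max matching = max flow.
Augmenting path W1→J2 (+1); matched 1.
Augmenting path W2→J3 (+1); matched 2.
Augmenting path W4→J1 (+1); matched 3.
Augmenting path W3→J2→W1→J4 (+1); matched 4.
No augmenting path remains; maximum matching = 4.
König certificate: {W1, W2, W4, J2} is a vertex cover of size 4 (every listed pair touches it), so no matching can be larger.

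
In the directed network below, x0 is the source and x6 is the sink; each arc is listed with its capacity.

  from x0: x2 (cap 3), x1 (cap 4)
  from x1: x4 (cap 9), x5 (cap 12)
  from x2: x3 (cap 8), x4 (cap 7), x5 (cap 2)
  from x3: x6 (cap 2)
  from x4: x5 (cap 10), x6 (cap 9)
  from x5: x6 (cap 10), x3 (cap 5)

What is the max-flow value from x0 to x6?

7

Augment x0→x1→x4→x6: bottleneck 4, flow now 4.
Augment x0→x2→x3→x6: bottleneck 2, flow now 6.
Augment x0→x2→x4→x6: bottleneck 1, flow now 7.
No augmenting path remains; maximum flow = 7.
In the residual graph, reachable from x0: {x0}.
Min-cut edges: x0→x1 (4), x0→x2 (3); capacity 4 + 3 = 7.
This cut is saturated, so no flow can exceed 7.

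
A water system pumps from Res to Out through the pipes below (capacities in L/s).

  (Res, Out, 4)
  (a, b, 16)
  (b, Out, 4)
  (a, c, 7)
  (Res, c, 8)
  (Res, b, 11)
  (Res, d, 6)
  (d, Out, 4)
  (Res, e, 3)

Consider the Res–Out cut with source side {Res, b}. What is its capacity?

25

Edges leaving {Res, b}: Res→c (8), Res→d (6), Res→e (3), Res→Out (4), b→Out (4).
Cut capacity = 8 + 6 + 3 + 4 + 4 = 25.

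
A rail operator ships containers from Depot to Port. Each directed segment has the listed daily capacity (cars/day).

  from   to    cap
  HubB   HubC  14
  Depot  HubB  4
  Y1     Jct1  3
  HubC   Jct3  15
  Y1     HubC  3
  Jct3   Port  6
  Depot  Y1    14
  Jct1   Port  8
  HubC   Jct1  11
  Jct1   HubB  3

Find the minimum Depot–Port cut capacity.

Augment Depot→Y1→Jct1→Port: bottleneck 3, flow now 3.
Augment Depot→Y1→HubC→Jct3→Port: bottleneck 3, flow now 6.
Augment Depot→HubB→HubC→Jct3→Port: bottleneck 3, flow now 9.
Augment Depot→HubB→HubC→Jct1→Port: bottleneck 1, flow now 10.
No augmenting path remains; maximum flow = 10.
By max-flow min-cut, the minimum cut capacity equals the max flow.
In the residual graph, reachable from Depot: {Depot, Y1}.
Min-cut edges: Depot→HubB (4), Y1→HubC (3), Y1→Jct1 (3); capacity 4 + 3 + 3 = 10.

10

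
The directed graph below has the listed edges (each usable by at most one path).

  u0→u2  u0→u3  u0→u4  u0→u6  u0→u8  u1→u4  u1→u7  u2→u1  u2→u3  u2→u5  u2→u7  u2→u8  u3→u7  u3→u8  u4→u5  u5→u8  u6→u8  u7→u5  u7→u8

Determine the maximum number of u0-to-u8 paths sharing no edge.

Assign every edge capacity 1; by Menger, the answer equals the max flow.
Path u0→u8 (+1); total 1.
Path u0→u2→u8 (+1); total 2.
Path u0→u3→u8 (+1); total 3.
Path u0→u6→u8 (+1); total 4.
Path u0→u4→u5→u8 (+1); total 5.
No residual u0→u8 path; max flow = 5.
Certifying cut of size 5: {u0→u2, u0→u3, u0→u4, u0→u6, u0→u8}.

5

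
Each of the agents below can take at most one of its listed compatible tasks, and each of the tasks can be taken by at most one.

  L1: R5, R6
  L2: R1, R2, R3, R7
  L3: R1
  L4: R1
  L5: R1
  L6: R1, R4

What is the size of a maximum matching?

4

Unit-capacity flow: source→left, listed edges, right→sink; max matching = max flow.
Augmenting path L1→R5 (+1); matched 1.
Augmenting path L2→R1 (+1); matched 2.
Augmenting path L6→R4 (+1); matched 3.
Augmenting path L3→R1→L2→R2 (+1); matched 4.
No augmenting path remains; maximum matching = 4.
König certificate: {L1, L2, L6, R1} is a vertex cover of size 4 (every listed pair touches it), so no matching can be larger.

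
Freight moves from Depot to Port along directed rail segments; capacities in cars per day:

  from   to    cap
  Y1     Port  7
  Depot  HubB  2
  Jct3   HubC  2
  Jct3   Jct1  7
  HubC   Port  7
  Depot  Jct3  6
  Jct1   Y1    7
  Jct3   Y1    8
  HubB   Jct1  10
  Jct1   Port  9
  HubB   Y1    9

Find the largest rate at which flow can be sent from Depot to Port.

Augment Depot→Jct3→Y1→Port: bottleneck 6, flow now 6.
Augment Depot→HubB→Y1→Port: bottleneck 1, flow now 7.
Augment Depot→HubB→Jct1→Port: bottleneck 1, flow now 8.
No augmenting path remains; maximum flow = 8.
In the residual graph, reachable from Depot: {Depot}.
Min-cut edges: Depot→Jct3 (6), Depot→HubB (2); capacity 6 + 2 = 8.
This cut is saturated, so no flow can exceed 8.

8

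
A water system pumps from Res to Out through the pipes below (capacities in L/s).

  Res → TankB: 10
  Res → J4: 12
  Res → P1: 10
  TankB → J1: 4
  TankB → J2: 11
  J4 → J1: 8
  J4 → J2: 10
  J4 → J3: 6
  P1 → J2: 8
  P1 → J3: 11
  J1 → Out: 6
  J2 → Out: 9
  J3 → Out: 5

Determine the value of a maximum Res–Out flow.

Augment Res→TankB→J1→Out: bottleneck 4, flow now 4.
Augment Res→TankB→J2→Out: bottleneck 6, flow now 10.
Augment Res→J4→J1→Out: bottleneck 2, flow now 12.
Augment Res→J4→J2→Out: bottleneck 3, flow now 15.
Augment Res→J4→J3→Out: bottleneck 5, flow now 20.
No augmenting path remains; maximum flow = 20.
In the residual graph, reachable from Res: {Res, TankB, J4, P1, J1, J2, J3}.
Min-cut edges: J1→Out (6), J2→Out (9), J3→Out (5); capacity 6 + 9 + 5 = 20.
This cut is saturated, so no flow can exceed 20.

20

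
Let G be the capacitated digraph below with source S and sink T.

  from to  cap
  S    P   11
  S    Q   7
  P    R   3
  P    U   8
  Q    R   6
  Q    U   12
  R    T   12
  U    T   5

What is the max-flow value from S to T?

14

Augment S→P→R→T: bottleneck 3, flow now 3.
Augment S→P→U→T: bottleneck 5, flow now 8.
Augment S→Q→R→T: bottleneck 6, flow now 14.
No augmenting path remains; maximum flow = 14.
In the residual graph, reachable from S: {S, P, Q, U}.
Min-cut edges: P→R (3), Q→R (6), U→T (5); capacity 3 + 6 + 5 = 14.
This cut is saturated, so no flow can exceed 14.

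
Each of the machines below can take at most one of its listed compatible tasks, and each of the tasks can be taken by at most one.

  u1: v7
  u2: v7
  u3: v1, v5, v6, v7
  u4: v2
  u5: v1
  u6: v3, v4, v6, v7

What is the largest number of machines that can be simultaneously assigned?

Unit-capacity flow: source→left, listed edges, right→sink; max matching = max flow.
Augmenting path u1→v7 (+1); matched 1.
Augmenting path u3→v1 (+1); matched 2.
Augmenting path u4→v2 (+1); matched 3.
Augmenting path u6→v3 (+1); matched 4.
Augmenting path u5→v1→u3→v5 (+1); matched 5.
No augmenting path remains; maximum matching = 5.
König certificate: {u3, u4, u5, u6, v7} is a vertex cover of size 5 (every listed pair touches it), so no matching can be larger.

5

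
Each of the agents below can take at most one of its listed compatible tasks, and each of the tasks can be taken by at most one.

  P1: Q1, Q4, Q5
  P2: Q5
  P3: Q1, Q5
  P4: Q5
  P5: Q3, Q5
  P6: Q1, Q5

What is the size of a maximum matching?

Unit-capacity flow: source→left, listed edges, right→sink; max matching = max flow.
Augmenting path P1→Q1 (+1); matched 1.
Augmenting path P2→Q5 (+1); matched 2.
Augmenting path P5→Q3 (+1); matched 3.
Augmenting path P3→Q1→P1→Q4 (+1); matched 4.
No augmenting path remains; maximum matching = 4.
König certificate: {P1, P5, Q1, Q5} is a vertex cover of size 4 (every listed pair touches it), so no matching can be larger.

4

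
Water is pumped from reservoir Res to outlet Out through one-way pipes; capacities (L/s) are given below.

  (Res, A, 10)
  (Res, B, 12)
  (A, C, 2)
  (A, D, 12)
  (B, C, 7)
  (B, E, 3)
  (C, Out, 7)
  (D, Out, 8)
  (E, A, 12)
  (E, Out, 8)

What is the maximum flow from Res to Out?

Augment Res→A→C→Out: bottleneck 2, flow now 2.
Augment Res→A→D→Out: bottleneck 8, flow now 10.
Augment Res→B→C→Out: bottleneck 5, flow now 15.
Augment Res→B→E→Out: bottleneck 3, flow now 18.
No augmenting path remains; maximum flow = 18.
In the residual graph, reachable from Res: {Res, A, B, C, D}.
Min-cut edges: B→E (3), C→Out (7), D→Out (8); capacity 3 + 7 + 8 = 18.
This cut is saturated, so no flow can exceed 18.

18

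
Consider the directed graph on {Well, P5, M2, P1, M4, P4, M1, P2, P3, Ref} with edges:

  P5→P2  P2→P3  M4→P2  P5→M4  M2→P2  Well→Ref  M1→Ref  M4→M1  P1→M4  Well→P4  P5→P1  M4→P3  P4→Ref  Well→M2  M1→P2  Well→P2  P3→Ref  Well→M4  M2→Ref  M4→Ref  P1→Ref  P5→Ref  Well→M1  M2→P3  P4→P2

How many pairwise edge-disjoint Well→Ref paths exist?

6

Assign every edge capacity 1; by Menger, the answer equals the max flow.
Path Well→Ref (+1); total 1.
Path Well→M2→Ref (+1); total 2.
Path Well→M4→Ref (+1); total 3.
Path Well→P4→Ref (+1); total 4.
Path Well→M1→Ref (+1); total 5.
Path Well→P2→P3→Ref (+1); total 6.
No residual Well→Ref path; max flow = 6.
Certifying cut of size 6: {Well→M1, Well→M2, Well→M4, Well→P2, Well→P4, Well→Ref}.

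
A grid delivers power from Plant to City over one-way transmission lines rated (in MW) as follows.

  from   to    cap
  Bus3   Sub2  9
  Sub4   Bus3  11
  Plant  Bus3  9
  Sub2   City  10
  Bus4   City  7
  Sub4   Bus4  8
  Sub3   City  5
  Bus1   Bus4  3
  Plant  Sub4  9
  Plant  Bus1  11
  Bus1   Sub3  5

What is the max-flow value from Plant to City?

21

Augment Plant→Bus3→Sub2→City: bottleneck 9, flow now 9.
Augment Plant→Bus1→Sub3→City: bottleneck 5, flow now 14.
Augment Plant→Bus1→Bus4→City: bottleneck 3, flow now 17.
Augment Plant→Sub4→Bus4→City: bottleneck 4, flow now 21.
No augmenting path remains; maximum flow = 21.
In the residual graph, reachable from Plant: {Plant, Bus3, Bus1, Sub4, Bus4}.
Min-cut edges: Bus3→Sub2 (9), Bus1→Sub3 (5), Bus4→City (7); capacity 9 + 5 + 7 = 21.
This cut is saturated, so no flow can exceed 21.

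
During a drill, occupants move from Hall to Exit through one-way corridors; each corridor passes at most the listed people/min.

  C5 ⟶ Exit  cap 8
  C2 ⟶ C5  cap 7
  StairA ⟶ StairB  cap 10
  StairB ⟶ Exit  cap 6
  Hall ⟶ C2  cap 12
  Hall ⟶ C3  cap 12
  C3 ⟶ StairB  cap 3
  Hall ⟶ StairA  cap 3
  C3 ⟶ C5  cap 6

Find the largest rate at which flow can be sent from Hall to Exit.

14

Augment Hall→C2→C5→Exit: bottleneck 7, flow now 7.
Augment Hall→StairA→StairB→Exit: bottleneck 3, flow now 10.
Augment Hall→C3→StairB→Exit: bottleneck 3, flow now 13.
Augment Hall→C3→C5→Exit: bottleneck 1, flow now 14.
No augmenting path remains; maximum flow = 14.
In the residual graph, reachable from Hall: {Hall, C2, C3, C5}.
Min-cut edges: Hall→StairA (3), C3→StairB (3), C5→Exit (8); capacity 3 + 3 + 8 = 14.
This cut is saturated, so no flow can exceed 14.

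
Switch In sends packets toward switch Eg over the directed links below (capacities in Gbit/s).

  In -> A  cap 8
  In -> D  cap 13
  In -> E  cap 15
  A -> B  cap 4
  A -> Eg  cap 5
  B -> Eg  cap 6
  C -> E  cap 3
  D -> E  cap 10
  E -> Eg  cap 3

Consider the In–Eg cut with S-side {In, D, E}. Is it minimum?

Given cut capacity: 8 + 3 = 11.
Augment In→A→Eg: bottleneck 5, flow now 5.
Augment In→E→Eg: bottleneck 3, flow now 8.
Augment In→A→B→Eg: bottleneck 3, flow now 11.
No augmenting path remains; maximum flow = 11.
Cut capacity 11 equals the max flow, so it is a minimum cut.

Yes — it is a minimum cut (capacity 11).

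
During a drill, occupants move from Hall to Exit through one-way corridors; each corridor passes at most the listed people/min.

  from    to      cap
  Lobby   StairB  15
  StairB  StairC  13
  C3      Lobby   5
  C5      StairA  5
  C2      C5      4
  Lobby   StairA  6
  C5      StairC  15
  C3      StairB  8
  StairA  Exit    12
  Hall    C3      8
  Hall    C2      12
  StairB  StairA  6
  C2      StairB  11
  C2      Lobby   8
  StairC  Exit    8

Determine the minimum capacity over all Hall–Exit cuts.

20

Augment Hall→C3→Lobby→StairA→Exit: bottleneck 5, flow now 5.
Augment Hall→C3→StairB→StairC→Exit: bottleneck 3, flow now 8.
Augment Hall→C2→Lobby→StairA→Exit: bottleneck 1, flow now 9.
Augment Hall→C2→StairB→StairC→Exit: bottleneck 5, flow now 14.
Augment Hall→C2→StairB→StairA→Exit: bottleneck 6, flow now 20.
No augmenting path remains; maximum flow = 20.
By max-flow min-cut, the minimum cut capacity equals the max flow.
In the residual graph, reachable from Hall: {Hall}.
Min-cut edges: Hall→C3 (8), Hall→C2 (12); capacity 8 + 12 = 20.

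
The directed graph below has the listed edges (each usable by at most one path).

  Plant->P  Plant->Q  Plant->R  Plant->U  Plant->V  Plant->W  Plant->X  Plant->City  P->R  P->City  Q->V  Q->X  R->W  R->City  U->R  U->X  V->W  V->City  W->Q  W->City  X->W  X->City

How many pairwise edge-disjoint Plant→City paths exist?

6

Assign every edge capacity 1; by Menger, the answer equals the max flow.
Path Plant→City (+1); total 1.
Path Plant→P→City (+1); total 2.
Path Plant→R→City (+1); total 3.
Path Plant→V→City (+1); total 4.
Path Plant→W→City (+1); total 5.
Path Plant→X→City (+1); total 6.
No residual Plant→City path; max flow = 6.
Certifying cut of size 6: {Plant→City, Plant→P, R→City, V→City, W→City, X→City}.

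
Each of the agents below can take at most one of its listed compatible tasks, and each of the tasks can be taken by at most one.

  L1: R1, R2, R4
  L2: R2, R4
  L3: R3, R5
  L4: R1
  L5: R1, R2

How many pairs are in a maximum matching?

Unit-capacity flow: source→left, listed edges, right→sink; max matching = max flow.
Augmenting path L1→R1 (+1); matched 1.
Augmenting path L2→R2 (+1); matched 2.
Augmenting path L3→R3 (+1); matched 3.
Augmenting path L4→R1→L1→R4 (+1); matched 4.
No augmenting path remains; maximum matching = 4.
König certificate: {L3, R1, R2, R4} is a vertex cover of size 4 (every listed pair touches it), so no matching can be larger.

4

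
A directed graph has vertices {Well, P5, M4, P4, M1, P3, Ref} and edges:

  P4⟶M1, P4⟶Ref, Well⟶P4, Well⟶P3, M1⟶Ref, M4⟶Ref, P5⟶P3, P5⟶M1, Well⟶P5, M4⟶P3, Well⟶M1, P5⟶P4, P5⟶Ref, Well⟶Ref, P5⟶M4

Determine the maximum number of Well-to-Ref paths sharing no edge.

Assign every edge capacity 1; by Menger, the answer equals the max flow.
Path Well→Ref (+1); total 1.
Path Well→P5→Ref (+1); total 2.
Path Well→P4→Ref (+1); total 3.
Path Well→M1→Ref (+1); total 4.
No residual Well→Ref path; max flow = 4.
Certifying cut of size 4: {Well→M1, Well→P4, Well→P5, Well→Ref}.

4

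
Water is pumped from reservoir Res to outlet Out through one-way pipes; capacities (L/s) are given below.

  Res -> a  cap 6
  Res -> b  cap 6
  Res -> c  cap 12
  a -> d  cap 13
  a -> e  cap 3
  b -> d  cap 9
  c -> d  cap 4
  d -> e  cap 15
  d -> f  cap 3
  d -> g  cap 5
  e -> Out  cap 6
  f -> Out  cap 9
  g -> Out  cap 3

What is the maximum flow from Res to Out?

Augment Res→a→e→Out: bottleneck 3, flow now 3.
Augment Res→a→d→e→Out: bottleneck 3, flow now 6.
Augment Res→b→d→f→Out: bottleneck 3, flow now 9.
Augment Res→b→d→g→Out: bottleneck 3, flow now 12.
No augmenting path remains; maximum flow = 12.
In the residual graph, reachable from Res: {Res, a, b, c, d, e, g}.
Min-cut edges: d→f (3), e→Out (6), g→Out (3); capacity 3 + 6 + 3 = 12.
This cut is saturated, so no flow can exceed 12.

12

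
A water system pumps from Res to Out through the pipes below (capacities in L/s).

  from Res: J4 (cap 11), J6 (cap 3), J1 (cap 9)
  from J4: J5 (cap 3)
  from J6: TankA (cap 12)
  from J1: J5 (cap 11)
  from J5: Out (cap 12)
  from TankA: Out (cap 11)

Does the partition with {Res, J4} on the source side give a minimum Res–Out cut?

Given cut capacity: 3 + 9 + 3 = 15.
Augment Res→J4→J5→Out: bottleneck 3, flow now 3.
Augment Res→J6→TankA→Out: bottleneck 3, flow now 6.
Augment Res→J1→J5→Out: bottleneck 9, flow now 15.
No augmenting path remains; maximum flow = 15.
Cut capacity 15 equals the max flow, so it is a minimum cut.

Yes — it is a minimum cut (capacity 15).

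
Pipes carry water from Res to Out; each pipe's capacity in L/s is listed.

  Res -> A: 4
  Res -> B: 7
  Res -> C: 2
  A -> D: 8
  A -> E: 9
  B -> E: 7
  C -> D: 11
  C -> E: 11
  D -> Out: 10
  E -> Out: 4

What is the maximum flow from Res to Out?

10

Augment Res→A→D→Out: bottleneck 4, flow now 4.
Augment Res→B→E→Out: bottleneck 4, flow now 8.
Augment Res→C→D→Out: bottleneck 2, flow now 10.
No augmenting path remains; maximum flow = 10.
In the residual graph, reachable from Res: {Res, B, E}.
Min-cut edges: Res→A (4), Res→C (2), E→Out (4); capacity 4 + 2 + 4 = 10.
This cut is saturated, so no flow can exceed 10.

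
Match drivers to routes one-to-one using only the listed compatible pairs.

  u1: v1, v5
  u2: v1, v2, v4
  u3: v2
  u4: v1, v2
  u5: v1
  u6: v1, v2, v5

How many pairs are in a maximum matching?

4

Unit-capacity flow: source→left, listed edges, right→sink; max matching = max flow.
Augmenting path u1→v1 (+1); matched 1.
Augmenting path u2→v2 (+1); matched 2.
Augmenting path u6→v5 (+1); matched 3.
Augmenting path u3→v2→u2→v4 (+1); matched 4.
No augmenting path remains; maximum matching = 4.
König certificate: {u2, v1, v2, v5} is a vertex cover of size 4 (every listed pair touches it), so no matching can be larger.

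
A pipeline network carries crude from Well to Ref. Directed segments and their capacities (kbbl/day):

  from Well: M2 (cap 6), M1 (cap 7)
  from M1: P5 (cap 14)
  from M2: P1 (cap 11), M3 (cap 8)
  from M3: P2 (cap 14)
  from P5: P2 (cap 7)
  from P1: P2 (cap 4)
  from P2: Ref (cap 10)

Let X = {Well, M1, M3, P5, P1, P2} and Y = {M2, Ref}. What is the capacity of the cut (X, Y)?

Edges leaving {Well, M1, M3, P5, P1, P2}: Well→M2 (6), P2→Ref (10).
Cut capacity = 6 + 10 = 16.

16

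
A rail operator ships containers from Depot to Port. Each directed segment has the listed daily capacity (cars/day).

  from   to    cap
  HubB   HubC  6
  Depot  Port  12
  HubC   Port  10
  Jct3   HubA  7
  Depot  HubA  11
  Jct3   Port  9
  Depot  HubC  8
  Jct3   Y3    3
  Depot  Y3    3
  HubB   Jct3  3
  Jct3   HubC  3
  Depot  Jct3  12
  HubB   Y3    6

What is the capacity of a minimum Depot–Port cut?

Augment Depot→Port: bottleneck 12, flow now 12.
Augment Depot→Jct3→Port: bottleneck 9, flow now 21.
Augment Depot→HubC→Port: bottleneck 8, flow now 29.
Augment Depot→Jct3→HubC→Port: bottleneck 2, flow now 31.
No augmenting path remains; maximum flow = 31.
By max-flow min-cut, the minimum cut capacity equals the max flow.
In the residual graph, reachable from Depot: {Depot, Jct3, HubA, Y3, HubC}.
Min-cut edges: Depot→Port (12), Jct3→Port (9), HubC→Port (10); capacity 12 + 9 + 10 = 31.

31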